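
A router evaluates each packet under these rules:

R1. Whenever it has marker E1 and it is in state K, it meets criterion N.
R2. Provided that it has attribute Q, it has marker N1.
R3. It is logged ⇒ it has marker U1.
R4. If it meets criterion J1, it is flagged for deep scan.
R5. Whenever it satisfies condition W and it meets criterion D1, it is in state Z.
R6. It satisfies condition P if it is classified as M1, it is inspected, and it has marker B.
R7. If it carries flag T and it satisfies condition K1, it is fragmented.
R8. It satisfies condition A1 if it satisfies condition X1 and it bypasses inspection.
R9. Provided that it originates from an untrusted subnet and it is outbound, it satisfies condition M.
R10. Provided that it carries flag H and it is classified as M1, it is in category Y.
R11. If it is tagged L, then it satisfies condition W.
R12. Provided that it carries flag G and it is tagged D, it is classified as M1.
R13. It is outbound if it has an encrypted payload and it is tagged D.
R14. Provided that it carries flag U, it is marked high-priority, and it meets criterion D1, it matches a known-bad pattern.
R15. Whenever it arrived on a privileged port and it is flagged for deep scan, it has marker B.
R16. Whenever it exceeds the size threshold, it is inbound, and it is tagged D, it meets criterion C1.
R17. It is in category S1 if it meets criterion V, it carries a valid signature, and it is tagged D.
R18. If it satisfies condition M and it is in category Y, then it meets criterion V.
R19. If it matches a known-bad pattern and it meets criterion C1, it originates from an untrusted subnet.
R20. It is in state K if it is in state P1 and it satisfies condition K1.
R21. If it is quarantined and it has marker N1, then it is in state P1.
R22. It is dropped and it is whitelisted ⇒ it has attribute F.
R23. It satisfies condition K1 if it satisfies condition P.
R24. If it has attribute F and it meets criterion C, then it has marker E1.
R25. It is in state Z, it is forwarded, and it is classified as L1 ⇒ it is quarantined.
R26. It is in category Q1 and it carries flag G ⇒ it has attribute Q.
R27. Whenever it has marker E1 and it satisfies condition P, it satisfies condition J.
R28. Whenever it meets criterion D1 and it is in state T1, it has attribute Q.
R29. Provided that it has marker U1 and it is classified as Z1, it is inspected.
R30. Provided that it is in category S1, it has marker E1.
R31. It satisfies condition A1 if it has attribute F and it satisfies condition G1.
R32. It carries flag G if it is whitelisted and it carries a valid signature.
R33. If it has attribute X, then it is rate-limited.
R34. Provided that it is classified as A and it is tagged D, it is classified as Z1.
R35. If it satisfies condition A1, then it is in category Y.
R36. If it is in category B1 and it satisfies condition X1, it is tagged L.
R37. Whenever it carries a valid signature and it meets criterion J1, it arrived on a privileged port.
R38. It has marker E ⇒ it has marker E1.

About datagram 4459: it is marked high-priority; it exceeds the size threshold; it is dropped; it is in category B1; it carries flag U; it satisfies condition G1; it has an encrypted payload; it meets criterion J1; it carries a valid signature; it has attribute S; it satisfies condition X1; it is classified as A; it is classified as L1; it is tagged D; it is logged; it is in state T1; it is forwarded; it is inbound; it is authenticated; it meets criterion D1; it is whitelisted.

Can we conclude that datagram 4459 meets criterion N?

Yes

By R3 (it is logged): it has marker U1.
By R4 (it meets criterion J1): it is flagged for deep scan.
By R13 (it has an encrypted payload, it is tagged D): it is outbound.
By R14 (it carries flag U, it is marked high-priority, it meets criterion D1): it matches a known-bad pattern.
By R16 (it exceeds the size threshold, it is inbound, it is tagged D): it meets criterion C1.
By R19 (it matches a known-bad pattern, it meets criterion C1): it originates from an untrusted subnet.
By R22 (it is dropped, it is whitelisted): it has attribute F.
By R28 (it meets criterion D1, it is in state T1): it has attribute Q.
By R31 (it has attribute F, it satisfies condition G1): it satisfies condition A1.
By R32 (it is whitelisted, it carries a valid signature): it carries flag G.
By R34 (it is classified as A, it is tagged D): it is classified as Z1.
By R35 (it satisfies condition A1): it is in category Y.
By R36 (it is in category B1, it satisfies condition X1): it is tagged L.
By R37 (it carries a valid signature, it meets criterion J1): it arrived on a privileged port.
By R2 (it has attribute Q): it has marker N1.
By R9 (it originates from an untrusted subnet, it is outbound): it satisfies condition M.
By R11 (it is tagged L): it satisfies condition W.
By R12 (it carries flag G, it is tagged D): it is classified as M1.
By R15 (it arrived on a privileged port, it is flagged for deep scan): it has marker B.
By R18 (it satisfies condition M, it is in category Y): it meets criterion V.
By R29 (it has marker U1, it is classified as Z1): it is inspected.
By R5 (it satisfies condition W, it meets criterion D1): it is in state Z.
By R6 (it is classified as M1, it is inspected, it has marker B): it satisfies condition P.
By R17 (it meets criterion V, it carries a valid signature, it is tagged D): it is in category S1.
By R23 (it satisfies condition P): it satisfies condition K1.
By R25 (it is in state Z, it is forwarded, it is classified as L1): it is quarantined.
By R30 (it is in category S1): it has marker E1.
By R21 (it is quarantined, it has marker N1): it is in state P1.
By R20 (it is in state P1, it satisfies condition K1): it is in state K.
By R1 (it has marker E1, it is in state K): it meets criterion N.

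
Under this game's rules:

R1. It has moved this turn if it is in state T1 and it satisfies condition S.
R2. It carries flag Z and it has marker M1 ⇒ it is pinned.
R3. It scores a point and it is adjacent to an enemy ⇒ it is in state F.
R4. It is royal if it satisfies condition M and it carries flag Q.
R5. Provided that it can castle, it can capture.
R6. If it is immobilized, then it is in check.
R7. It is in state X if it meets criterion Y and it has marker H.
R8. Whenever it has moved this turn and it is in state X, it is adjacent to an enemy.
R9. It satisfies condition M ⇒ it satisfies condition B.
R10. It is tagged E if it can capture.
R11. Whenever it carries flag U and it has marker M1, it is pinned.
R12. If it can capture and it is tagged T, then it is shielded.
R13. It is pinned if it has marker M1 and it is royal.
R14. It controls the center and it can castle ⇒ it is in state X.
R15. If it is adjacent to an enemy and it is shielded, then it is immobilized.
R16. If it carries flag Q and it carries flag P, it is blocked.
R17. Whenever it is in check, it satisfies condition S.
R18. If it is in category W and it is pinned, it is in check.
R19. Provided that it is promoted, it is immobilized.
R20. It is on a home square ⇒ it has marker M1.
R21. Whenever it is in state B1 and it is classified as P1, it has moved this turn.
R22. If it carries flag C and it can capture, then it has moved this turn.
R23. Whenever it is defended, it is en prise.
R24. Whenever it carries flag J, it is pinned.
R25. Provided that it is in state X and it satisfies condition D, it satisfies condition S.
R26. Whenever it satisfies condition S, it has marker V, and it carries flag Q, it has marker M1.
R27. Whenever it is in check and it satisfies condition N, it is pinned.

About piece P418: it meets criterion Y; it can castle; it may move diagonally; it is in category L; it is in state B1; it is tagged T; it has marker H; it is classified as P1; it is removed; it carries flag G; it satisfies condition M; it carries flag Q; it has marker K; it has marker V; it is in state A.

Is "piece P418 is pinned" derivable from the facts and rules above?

By R4 (it satisfies condition M, it carries flag Q): it is royal.
By R5 (it can castle): it can capture.
By R7 (it meets criterion Y, it has marker H): it is in state X.
By R12 (it can capture, it is tagged T): it is shielded.
By R21 (it is in state B1, it is classified as P1): it has moved this turn.
By R8 (it has moved this turn, it is in state X): it is adjacent to an enemy.
By R15 (it is adjacent to an enemy, it is shielded): it is immobilized.
By R6 (it is immobilized): it is in check.
By R17 (it is in check): it satisfies condition S.
By R26 (it satisfies condition S, it has marker V, it carries flag Q): it has marker M1.
By R13 (it has marker M1, it is royal): it is pinned.

Yes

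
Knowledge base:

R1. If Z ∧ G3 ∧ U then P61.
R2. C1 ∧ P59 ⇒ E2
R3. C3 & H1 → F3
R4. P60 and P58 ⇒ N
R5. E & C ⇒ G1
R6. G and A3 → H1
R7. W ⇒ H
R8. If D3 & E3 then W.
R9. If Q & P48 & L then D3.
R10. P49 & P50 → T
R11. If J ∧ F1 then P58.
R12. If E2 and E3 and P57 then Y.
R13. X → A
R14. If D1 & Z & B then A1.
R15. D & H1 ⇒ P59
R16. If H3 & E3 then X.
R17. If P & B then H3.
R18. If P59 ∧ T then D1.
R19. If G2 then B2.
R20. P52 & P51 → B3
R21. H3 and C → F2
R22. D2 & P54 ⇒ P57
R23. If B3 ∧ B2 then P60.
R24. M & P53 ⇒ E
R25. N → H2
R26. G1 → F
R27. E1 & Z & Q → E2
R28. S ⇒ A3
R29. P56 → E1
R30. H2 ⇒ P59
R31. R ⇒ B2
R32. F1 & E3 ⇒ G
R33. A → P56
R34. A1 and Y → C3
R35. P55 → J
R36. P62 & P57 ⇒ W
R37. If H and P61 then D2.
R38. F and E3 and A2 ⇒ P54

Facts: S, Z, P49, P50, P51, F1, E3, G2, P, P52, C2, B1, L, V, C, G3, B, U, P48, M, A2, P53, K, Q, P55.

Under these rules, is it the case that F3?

Yes

P61  (by R1: Z, G3, U)
D3  (by R9: Q, P48, L)
T  (by R10: P49, P50)
H3  (by R17: P, B)
B2  (by R19: G2)
B3  (by R20: P52, P51)
P60  (by R23: B3, B2)
E  (by R24: M, P53)
A3  (by R28: S)
G  (by R32: F1, E3)
J  (by R35: P55)
G1  (by R5: E, C)
H1  (by R6: G, A3)
W  (by R8: D3, E3)
P58  (by R11: J, F1)
X  (by R16: H3, E3)
F  (by R26: G1)
P54  (by R38: F, E3, A2)
N  (by R4: P60, P58)
H  (by R7: W)
A  (by R13: X)
H2  (by R25: N)
P59  (by R30: H2)
P56  (by R33: A)
D2  (by R37: H, P61)
D1  (by R18: P59, T)
P57  (by R22: D2, P54)
E1  (by R29: P56)
A1  (by R14: D1, Z, B)
E2  (by R27: E1, Z, Q)
Y  (by R12: E2, E3, P57)
C3  (by R34: A1, Y)
F3  (by R3: C3, H1)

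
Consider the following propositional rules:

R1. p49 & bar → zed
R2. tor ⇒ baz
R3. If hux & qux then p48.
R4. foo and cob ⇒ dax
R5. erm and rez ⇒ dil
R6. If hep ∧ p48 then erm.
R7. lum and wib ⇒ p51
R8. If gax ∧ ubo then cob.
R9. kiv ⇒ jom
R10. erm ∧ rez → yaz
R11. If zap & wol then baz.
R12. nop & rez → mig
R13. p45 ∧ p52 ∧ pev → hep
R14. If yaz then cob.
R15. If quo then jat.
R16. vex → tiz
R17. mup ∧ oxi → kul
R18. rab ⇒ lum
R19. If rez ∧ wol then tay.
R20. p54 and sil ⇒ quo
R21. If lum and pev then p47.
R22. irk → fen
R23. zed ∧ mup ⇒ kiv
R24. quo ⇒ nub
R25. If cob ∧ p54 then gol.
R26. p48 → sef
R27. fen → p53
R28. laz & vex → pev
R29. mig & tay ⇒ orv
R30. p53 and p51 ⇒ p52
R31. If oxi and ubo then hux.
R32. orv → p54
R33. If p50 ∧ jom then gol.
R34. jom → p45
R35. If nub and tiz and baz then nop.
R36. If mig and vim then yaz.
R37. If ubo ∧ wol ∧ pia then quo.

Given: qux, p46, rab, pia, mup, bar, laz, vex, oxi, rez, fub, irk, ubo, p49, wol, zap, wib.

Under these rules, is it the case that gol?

zed  (by R1: p49, bar)
baz  (by R11: zap, wol)
tiz  (by R16: vex)
lum  (by R18: rab)
tay  (by R19: rez, wol)
fen  (by R22: irk)
kiv  (by R23: zed, mup)
p53  (by R27: fen)
pev  (by R28: laz, vex)
hux  (by R31: oxi, ubo)
quo  (by R37: ubo, wol, pia)
p48  (by R3: hux, qux)
p51  (by R7: lum, wib)
jom  (by R9: kiv)
nub  (by R24: quo)
p52  (by R30: p53, p51)
p45  (by R34: jom)
nop  (by R35: nub, tiz, baz)
mig  (by R12: nop, rez)
hep  (by R13: p45, p52, pev)
orv  (by R29: mig, tay)
p54  (by R32: orv)
erm  (by R6: hep, p48)
yaz  (by R10: erm, rez)
cob  (by R14: yaz)
gol  (by R25: cob, p54)

Yes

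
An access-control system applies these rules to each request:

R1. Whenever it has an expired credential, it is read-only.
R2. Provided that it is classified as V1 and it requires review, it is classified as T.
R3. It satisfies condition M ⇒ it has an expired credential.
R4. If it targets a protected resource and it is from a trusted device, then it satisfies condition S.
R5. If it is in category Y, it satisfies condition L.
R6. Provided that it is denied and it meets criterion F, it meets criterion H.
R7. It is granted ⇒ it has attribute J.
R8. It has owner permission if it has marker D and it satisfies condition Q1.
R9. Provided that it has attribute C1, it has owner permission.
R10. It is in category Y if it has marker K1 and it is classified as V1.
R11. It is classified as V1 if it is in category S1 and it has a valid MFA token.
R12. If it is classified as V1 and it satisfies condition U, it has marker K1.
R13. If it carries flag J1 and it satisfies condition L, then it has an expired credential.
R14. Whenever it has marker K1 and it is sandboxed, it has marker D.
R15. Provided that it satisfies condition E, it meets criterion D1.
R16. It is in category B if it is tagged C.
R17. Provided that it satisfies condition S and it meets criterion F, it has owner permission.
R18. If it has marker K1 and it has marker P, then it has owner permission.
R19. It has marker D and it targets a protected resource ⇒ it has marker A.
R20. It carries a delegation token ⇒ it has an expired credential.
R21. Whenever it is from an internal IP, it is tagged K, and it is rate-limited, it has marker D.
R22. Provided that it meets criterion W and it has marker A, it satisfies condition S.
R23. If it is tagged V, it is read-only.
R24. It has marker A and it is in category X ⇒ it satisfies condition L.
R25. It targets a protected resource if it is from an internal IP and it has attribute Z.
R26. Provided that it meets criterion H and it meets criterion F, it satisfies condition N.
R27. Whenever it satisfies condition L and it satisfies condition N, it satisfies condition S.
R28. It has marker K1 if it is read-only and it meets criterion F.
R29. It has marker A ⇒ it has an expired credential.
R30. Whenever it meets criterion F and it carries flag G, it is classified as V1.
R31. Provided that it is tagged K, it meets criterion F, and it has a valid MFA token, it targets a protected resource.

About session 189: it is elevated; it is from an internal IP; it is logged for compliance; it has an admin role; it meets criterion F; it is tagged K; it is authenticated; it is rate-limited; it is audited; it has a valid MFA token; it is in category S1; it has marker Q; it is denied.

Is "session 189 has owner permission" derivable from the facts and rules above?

Yes

By R6 (it is denied, it meets criterion F): it meets criterion H.
By R11 (it is in category S1, it has a valid MFA token): it is classified as V1.
By R21 (it is from an internal IP, it is tagged K, it is rate-limited): it has marker D.
By R26 (it meets criterion H, it meets criterion F): it satisfies condition N.
By R31 (it is tagged K, it meets criterion F, it has a valid MFA token): it targets a protected resource.
By R19 (it has marker D, it targets a protected resource): it has marker A.
By R29 (it has marker A): it has an expired credential.
By R1 (it has an expired credential): it is read-only.
By R28 (it is read-only, it meets criterion F): it has marker K1.
By R10 (it has marker K1, it is classified as V1): it is in category Y.
By R5 (it is in category Y): it satisfies condition L.
By R27 (it satisfies condition L, it satisfies condition N): it satisfies condition S.
By R17 (it satisfies condition S, it meets criterion F): it has owner permission.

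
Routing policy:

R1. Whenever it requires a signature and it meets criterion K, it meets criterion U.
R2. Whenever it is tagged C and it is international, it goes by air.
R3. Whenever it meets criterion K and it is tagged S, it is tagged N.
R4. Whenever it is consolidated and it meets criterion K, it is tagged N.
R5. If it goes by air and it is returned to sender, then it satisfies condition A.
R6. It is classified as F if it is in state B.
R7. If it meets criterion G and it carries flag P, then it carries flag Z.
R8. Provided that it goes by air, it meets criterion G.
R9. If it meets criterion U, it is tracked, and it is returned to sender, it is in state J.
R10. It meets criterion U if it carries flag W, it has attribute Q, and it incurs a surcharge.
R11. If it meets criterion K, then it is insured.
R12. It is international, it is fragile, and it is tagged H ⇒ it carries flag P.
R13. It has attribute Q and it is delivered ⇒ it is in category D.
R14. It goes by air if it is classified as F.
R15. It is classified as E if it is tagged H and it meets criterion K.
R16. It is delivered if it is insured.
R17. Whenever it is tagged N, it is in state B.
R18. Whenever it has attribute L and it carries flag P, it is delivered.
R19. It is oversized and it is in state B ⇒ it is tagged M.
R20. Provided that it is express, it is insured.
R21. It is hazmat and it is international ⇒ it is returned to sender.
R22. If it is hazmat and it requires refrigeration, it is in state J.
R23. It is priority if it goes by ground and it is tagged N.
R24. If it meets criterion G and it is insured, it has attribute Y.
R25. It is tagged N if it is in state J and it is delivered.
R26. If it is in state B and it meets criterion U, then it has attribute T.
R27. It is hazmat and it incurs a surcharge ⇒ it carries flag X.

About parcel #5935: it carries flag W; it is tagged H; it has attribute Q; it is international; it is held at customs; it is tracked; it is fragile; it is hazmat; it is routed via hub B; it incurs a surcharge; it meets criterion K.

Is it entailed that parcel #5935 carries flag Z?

By R10 (it carries flag W, it has attribute Q, it incurs a surcharge): it meets criterion U.
By R11 (it meets criterion K): it is insured.
By R12 (it is international, it is fragile, it is tagged H): it carries flag P.
By R16 (it is insured): it is delivered.
By R21 (it is hazmat, it is international): it is returned to sender.
By R9 (it meets criterion U, it is tracked, it is returned to sender): it is in state J.
By R25 (it is in state J, it is delivered): it is tagged N.
By R17 (it is tagged N): it is in state B.
By R6 (it is in state B): it is classified as F.
By R14 (it is classified as F): it goes by air.
By R8 (it goes by air): it meets criterion G.
By R7 (it meets criterion G, it carries flag P): it carries flag Z.

Yes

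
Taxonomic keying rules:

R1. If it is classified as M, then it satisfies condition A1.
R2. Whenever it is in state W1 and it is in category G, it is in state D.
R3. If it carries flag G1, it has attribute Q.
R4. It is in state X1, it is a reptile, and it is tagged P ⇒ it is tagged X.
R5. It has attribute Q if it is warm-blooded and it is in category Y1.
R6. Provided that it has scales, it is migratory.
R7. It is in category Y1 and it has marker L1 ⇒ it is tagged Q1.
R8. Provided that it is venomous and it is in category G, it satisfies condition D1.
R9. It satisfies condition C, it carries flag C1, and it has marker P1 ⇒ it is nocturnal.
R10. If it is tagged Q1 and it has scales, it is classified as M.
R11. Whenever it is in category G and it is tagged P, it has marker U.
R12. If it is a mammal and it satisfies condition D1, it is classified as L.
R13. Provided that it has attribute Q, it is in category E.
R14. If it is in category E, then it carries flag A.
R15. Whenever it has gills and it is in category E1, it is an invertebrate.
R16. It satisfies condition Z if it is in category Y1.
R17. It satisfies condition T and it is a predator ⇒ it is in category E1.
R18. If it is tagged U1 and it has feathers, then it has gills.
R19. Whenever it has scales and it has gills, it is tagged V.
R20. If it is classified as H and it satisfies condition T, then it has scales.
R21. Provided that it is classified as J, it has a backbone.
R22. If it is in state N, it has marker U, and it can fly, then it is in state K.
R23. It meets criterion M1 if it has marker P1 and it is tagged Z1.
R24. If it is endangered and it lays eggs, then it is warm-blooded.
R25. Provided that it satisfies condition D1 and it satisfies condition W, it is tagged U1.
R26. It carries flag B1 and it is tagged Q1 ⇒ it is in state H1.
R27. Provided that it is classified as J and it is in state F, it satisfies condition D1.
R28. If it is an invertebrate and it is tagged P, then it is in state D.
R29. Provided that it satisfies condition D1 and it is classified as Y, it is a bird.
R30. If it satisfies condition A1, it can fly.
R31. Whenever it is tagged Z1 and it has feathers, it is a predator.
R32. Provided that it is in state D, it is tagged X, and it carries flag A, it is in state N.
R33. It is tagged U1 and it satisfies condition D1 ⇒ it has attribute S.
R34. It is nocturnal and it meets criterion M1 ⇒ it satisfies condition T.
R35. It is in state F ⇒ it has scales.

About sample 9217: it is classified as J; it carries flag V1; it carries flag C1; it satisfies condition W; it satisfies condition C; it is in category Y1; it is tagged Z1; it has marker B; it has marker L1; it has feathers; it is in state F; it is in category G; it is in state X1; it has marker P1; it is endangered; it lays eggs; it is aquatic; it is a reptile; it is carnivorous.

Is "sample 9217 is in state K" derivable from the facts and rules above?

No

Forward chaining from the given facts derives: is tagged Q1, is nocturnal, satisfies condition Z, has a backbone, meets criterion M1, is warm-blooded, satisfies condition D1, is a predator, satisfies condition T, has scales, has attribute Q, is migratory, is classified as M, is in category E, carries flag A, is in category E1, is tagged U1, has attribute S, satisfies condition A1, has gills, is tagged V, can fly, is an invertebrate.
The only rule concluding "it is in state K" is R22, which needs "it is in state N"; that is never established.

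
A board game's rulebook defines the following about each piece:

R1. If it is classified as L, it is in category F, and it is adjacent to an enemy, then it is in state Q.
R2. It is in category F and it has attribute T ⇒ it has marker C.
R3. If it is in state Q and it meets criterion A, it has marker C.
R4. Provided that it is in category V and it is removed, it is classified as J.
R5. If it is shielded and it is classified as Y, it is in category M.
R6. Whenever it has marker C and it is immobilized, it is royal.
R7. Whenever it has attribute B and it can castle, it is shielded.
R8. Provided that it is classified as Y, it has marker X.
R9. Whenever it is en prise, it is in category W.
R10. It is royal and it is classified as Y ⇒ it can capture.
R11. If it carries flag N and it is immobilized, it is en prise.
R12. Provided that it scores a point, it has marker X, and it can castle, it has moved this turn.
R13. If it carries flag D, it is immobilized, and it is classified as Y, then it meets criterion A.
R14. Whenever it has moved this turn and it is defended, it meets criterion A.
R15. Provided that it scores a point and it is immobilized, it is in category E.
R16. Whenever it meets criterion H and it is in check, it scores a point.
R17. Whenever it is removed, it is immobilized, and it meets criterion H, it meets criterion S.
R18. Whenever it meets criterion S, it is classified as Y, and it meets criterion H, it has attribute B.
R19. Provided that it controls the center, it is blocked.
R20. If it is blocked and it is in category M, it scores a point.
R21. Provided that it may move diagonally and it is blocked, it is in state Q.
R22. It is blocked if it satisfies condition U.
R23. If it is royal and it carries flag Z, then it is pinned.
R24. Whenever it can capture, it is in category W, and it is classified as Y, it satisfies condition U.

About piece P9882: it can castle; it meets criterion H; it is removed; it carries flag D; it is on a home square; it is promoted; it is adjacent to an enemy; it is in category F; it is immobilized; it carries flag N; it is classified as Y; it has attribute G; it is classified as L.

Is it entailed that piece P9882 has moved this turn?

Yes

By R1 (it is classified as L, it is in category F, it is adjacent to an enemy): it is in state Q.
By R8 (it is classified as Y): it has marker X.
By R11 (it carries flag N, it is immobilized): it is en prise.
By R13 (it carries flag D, it is immobilized, it is classified as Y): it meets criterion A.
By R17 (it is removed, it is immobilized, it meets criterion H): it meets criterion S.
By R18 (it meets criterion S, it is classified as Y, it meets criterion H): it has attribute B.
By R3 (it is in state Q, it meets criterion A): it has marker C.
By R6 (it has marker C, it is immobilized): it is royal.
By R7 (it has attribute B, it can castle): it is shielded.
By R9 (it is en prise): it is in category W.
By R10 (it is royal, it is classified as Y): it can capture.
By R24 (it can capture, it is in category W, it is classified as Y): it satisfies condition U.
By R5 (it is shielded, it is classified as Y): it is in category M.
By R22 (it satisfies condition U): it is blocked.
By R20 (it is blocked, it is in category M): it scores a point.
By R12 (it scores a point, it has marker X, it can castle): it has moved this turn.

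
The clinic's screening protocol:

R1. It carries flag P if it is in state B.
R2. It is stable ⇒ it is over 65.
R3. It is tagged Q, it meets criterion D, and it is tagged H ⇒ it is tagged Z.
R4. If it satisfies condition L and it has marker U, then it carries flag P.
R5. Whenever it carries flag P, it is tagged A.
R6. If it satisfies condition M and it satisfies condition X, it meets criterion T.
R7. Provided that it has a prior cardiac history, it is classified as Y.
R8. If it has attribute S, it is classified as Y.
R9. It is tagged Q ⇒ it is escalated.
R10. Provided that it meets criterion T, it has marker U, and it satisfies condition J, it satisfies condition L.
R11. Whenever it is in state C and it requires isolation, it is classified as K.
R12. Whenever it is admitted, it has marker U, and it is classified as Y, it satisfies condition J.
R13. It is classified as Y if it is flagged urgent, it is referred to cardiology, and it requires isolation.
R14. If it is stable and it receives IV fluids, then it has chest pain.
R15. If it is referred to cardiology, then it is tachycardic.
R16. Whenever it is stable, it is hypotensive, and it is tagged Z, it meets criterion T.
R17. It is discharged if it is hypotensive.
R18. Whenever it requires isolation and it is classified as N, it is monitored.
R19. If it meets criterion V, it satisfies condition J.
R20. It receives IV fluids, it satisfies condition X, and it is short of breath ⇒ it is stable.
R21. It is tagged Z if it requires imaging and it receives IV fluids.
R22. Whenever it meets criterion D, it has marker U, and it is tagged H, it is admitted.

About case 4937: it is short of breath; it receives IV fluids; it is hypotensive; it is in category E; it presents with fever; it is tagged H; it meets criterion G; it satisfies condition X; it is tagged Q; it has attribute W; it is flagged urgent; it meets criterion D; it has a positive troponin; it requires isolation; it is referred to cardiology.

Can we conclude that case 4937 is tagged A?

No

Forward chaining from the given facts derives: is tagged Z, is escalated, is classified as Y, is tachycardic, is discharged, is stable, is over 65, has chest pain, meets criterion T.
The only rule concluding "it is tagged A" is R5, which needs "it carries flag P"; that is never established.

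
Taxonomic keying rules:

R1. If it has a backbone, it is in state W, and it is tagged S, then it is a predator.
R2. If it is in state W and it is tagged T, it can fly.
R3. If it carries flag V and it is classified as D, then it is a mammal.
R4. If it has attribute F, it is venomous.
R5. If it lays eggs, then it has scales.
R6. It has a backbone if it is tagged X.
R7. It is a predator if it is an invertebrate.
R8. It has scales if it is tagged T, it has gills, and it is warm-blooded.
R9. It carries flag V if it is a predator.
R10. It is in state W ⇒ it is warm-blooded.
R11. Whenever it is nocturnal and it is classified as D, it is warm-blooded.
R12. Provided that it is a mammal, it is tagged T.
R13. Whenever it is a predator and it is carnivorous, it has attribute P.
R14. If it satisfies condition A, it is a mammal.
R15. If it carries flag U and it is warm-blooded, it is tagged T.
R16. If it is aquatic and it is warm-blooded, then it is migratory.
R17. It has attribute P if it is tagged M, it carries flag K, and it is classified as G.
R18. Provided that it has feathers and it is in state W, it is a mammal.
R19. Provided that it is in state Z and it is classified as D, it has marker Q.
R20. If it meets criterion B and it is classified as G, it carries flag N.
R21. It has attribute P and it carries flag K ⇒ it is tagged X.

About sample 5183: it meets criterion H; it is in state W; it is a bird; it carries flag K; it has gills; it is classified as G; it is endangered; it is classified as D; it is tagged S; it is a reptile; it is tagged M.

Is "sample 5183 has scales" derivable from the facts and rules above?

Yes

By R10 (it is in state W): it is warm-blooded.
By R17 (it is tagged M, it carries flag K, it is classified as G): it has attribute P.
By R21 (it has attribute P, it carries flag K): it is tagged X.
By R6 (it is tagged X): it has a backbone.
By R1 (it has a backbone, it is in state W, it is tagged S): it is a predator.
By R9 (it is a predator): it carries flag V.
By R3 (it carries flag V, it is classified as D): it is a mammal.
By R12 (it is a mammal): it is tagged T.
By R8 (it is tagged T, it has gills, it is warm-blooded): it has scales.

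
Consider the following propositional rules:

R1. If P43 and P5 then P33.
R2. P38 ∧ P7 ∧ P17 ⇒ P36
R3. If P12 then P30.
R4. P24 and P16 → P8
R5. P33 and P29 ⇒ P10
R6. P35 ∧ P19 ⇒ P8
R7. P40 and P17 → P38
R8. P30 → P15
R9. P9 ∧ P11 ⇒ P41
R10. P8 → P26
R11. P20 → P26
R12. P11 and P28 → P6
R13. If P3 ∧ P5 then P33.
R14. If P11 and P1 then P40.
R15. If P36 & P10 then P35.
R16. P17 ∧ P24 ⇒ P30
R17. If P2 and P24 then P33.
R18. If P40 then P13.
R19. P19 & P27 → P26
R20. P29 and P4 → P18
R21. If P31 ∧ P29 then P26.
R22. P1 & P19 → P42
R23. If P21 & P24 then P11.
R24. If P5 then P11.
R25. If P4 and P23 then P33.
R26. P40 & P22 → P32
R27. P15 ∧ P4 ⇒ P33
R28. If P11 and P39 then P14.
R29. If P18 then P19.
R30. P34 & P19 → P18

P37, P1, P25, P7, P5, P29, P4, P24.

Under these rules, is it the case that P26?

Forward chaining from the given facts derives: P18, P11, P19, P40, P13, P42.
Rules concluding P26: R10 needs P8; R11 needs P20; R19 needs P27; R21 needs P31 — none of these are established.

No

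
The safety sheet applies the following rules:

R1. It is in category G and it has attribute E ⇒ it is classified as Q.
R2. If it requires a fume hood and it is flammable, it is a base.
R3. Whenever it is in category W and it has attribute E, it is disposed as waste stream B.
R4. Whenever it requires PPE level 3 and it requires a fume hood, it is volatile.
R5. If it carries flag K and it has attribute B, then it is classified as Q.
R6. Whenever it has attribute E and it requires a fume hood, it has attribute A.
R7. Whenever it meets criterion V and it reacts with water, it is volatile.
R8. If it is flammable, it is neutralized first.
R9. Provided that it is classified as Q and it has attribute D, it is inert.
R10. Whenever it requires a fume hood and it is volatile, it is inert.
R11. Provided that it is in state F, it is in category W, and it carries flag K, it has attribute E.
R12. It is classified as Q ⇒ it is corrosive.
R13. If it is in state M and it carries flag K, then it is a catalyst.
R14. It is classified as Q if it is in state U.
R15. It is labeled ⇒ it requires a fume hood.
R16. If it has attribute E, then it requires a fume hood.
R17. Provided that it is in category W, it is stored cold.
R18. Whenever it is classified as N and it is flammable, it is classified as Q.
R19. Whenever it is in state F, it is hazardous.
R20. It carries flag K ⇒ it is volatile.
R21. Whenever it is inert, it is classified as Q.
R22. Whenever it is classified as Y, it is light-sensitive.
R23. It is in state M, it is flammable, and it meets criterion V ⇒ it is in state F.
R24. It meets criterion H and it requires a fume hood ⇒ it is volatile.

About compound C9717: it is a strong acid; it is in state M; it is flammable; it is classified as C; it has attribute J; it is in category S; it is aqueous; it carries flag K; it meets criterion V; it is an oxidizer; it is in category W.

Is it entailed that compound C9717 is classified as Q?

Yes

By R20 (it carries flag K): it is volatile.
By R23 (it is in state M, it is flammable, it meets criterion V): it is in state F.
By R11 (it is in state F, it is in category W, it carries flag K): it has attribute E.
By R16 (it has attribute E): it requires a fume hood.
By R10 (it requires a fume hood, it is volatile): it is inert.
By R21 (it is inert): it is classified as Q.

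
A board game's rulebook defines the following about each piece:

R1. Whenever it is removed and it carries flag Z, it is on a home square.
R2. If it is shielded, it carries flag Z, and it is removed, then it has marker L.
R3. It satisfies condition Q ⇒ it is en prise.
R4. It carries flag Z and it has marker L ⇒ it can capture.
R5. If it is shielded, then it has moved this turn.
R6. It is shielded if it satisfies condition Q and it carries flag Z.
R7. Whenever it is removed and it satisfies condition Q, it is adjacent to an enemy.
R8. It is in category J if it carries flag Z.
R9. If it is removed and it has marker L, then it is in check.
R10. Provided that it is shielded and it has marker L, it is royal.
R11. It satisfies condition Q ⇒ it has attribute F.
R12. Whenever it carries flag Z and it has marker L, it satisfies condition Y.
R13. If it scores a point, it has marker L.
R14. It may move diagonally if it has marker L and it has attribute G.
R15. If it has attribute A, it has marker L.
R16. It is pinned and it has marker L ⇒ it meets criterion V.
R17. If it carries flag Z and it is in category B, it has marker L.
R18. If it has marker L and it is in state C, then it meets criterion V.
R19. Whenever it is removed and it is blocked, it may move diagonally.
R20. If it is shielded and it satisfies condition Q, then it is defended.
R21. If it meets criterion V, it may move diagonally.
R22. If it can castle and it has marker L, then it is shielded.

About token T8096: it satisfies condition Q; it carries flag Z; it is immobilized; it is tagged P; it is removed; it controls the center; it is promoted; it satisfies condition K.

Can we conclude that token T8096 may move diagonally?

Forward chaining from the given facts derives: is on a home square, is en prise, is shielded, is adjacent to an enemy, is in category J, has attribute F, is defended, has marker L, can capture, has moved this turn, is in check, is royal, satisfies condition Y.
Rules concluding "it may move diagonally": R14 needs "it has attribute G"; R19 needs "it is blocked"; R21 needs "it meets criterion V" — none of these are established.

No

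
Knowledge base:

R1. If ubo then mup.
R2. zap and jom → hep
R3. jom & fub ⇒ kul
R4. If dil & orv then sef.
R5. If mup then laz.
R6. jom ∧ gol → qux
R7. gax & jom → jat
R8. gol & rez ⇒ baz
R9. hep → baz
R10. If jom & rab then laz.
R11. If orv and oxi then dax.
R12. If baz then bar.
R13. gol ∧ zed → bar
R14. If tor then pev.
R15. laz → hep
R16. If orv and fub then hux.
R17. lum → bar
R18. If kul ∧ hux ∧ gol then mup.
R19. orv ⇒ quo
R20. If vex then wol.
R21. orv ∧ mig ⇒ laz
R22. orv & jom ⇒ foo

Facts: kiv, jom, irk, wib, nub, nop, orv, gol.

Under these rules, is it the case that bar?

No

Forward chaining from the given facts derives: qux, quo, foo.
Rules concluding bar: R12 needs baz; R13 needs zed; R17 needs lum — none of these are established.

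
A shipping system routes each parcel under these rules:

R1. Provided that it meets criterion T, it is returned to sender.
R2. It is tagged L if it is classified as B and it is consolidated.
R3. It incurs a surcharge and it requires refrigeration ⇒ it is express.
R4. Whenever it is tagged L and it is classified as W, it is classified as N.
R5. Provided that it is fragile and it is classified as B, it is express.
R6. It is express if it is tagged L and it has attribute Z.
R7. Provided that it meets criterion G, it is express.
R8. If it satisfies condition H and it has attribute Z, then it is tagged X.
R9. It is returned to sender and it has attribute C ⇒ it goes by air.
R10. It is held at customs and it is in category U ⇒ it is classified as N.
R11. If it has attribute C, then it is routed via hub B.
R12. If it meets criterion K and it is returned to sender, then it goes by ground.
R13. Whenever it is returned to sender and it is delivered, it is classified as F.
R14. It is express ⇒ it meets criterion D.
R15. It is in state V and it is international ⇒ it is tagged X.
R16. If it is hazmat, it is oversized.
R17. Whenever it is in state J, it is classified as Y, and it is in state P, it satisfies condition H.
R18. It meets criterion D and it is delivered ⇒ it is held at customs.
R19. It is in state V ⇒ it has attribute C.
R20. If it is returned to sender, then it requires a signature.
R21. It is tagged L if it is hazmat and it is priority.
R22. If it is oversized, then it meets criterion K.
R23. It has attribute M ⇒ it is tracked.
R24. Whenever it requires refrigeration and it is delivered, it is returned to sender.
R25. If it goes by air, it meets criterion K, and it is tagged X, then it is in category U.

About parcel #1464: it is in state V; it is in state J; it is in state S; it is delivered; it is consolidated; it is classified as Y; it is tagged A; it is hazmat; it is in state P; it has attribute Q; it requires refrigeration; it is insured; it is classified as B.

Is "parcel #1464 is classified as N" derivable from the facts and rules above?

Forward chaining from the given facts derives: is tagged L, is oversized, satisfies condition H, has attribute C, meets criterion K, is returned to sender, goes by air, is routed via hub B, goes by ground, is classified as F, requires a signature.
Rules concluding "it is classified as N": R4 needs "it is classified as W"; R10 needs "it is held at customs" — none of these are established.

No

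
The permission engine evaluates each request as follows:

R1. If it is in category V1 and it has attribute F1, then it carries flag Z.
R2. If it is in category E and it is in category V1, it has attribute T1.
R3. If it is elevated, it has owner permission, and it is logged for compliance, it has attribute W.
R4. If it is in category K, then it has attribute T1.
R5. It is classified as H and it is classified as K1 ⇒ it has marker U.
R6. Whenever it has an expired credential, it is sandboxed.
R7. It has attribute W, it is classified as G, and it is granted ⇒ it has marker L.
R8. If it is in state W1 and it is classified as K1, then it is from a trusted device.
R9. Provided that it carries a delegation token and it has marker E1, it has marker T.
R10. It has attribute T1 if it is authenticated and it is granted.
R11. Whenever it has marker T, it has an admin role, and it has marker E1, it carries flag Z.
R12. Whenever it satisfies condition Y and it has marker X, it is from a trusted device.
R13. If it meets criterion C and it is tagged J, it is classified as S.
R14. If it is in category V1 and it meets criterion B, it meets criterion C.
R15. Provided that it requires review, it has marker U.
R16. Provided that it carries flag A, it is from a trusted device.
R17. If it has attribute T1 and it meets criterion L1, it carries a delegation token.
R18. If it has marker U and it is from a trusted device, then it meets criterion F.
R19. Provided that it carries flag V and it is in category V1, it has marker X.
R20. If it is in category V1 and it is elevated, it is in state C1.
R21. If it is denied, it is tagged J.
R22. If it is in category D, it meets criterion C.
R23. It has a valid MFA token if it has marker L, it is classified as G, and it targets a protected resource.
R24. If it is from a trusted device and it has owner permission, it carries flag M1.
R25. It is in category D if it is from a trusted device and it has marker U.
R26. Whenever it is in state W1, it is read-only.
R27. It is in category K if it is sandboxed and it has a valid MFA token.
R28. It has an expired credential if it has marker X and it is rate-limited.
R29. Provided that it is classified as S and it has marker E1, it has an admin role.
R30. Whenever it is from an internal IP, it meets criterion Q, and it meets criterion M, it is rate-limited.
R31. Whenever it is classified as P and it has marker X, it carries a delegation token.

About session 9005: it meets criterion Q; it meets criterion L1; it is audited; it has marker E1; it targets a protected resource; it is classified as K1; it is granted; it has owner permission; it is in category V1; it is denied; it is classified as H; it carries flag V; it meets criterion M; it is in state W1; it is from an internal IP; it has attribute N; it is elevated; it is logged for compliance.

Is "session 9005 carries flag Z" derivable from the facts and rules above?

Forward chaining from the given facts derives: has attribute W, has marker U, is from a trusted device, meets criterion F, has marker X, is in state C1, is tagged J, carries flag M1, is in category D, is read-only, is rate-limited, meets criterion C, has an expired credential, is sandboxed, is classified as S, has an admin role.
Rules concluding "it carries flag Z": R1 needs "it has attribute F1"; R11 needs "it has marker T" — none of these are established.

No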